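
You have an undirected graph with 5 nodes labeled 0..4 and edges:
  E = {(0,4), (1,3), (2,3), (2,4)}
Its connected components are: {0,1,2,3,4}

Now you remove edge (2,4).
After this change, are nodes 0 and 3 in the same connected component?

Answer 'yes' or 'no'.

Answer: no

Derivation:
Initial components: {0,1,2,3,4}
Removing edge (2,4): it was a bridge — component count 1 -> 2.
New components: {0,4} {1,2,3}
Are 0 and 3 in the same component? no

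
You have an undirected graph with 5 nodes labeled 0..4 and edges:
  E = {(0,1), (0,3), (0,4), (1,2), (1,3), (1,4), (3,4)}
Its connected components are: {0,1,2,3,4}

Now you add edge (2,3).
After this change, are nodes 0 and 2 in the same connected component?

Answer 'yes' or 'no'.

Answer: yes

Derivation:
Initial components: {0,1,2,3,4}
Adding edge (2,3): both already in same component {0,1,2,3,4}. No change.
New components: {0,1,2,3,4}
Are 0 and 2 in the same component? yes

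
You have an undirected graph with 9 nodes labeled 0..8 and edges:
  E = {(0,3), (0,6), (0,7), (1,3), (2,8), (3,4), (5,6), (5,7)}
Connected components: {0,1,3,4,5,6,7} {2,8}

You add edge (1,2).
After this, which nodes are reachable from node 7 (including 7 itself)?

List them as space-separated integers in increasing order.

Answer: 0 1 2 3 4 5 6 7 8

Derivation:
Before: nodes reachable from 7: {0,1,3,4,5,6,7}
Adding (1,2): merges 7's component with another. Reachability grows.
After: nodes reachable from 7: {0,1,2,3,4,5,6,7,8}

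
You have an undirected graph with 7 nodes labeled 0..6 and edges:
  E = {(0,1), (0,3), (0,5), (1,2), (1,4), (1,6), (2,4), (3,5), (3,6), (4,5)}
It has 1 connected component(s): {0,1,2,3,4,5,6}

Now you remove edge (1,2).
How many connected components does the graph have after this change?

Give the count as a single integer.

Answer: 1

Derivation:
Initial component count: 1
Remove (1,2): not a bridge. Count unchanged: 1.
  After removal, components: {0,1,2,3,4,5,6}
New component count: 1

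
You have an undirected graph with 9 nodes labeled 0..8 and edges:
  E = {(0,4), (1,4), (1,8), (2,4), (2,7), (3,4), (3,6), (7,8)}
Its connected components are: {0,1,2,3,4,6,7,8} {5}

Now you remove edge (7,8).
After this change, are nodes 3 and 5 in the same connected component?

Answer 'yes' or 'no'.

Answer: no

Derivation:
Initial components: {0,1,2,3,4,6,7,8} {5}
Removing edge (7,8): not a bridge — component count unchanged at 2.
New components: {0,1,2,3,4,6,7,8} {5}
Are 3 and 5 in the same component? no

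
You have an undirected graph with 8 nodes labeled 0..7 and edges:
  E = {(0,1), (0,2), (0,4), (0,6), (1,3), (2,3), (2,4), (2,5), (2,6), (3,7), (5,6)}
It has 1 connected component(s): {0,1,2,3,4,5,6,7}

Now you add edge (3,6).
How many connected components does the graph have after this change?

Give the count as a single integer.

Answer: 1

Derivation:
Initial component count: 1
Add (3,6): endpoints already in same component. Count unchanged: 1.
New component count: 1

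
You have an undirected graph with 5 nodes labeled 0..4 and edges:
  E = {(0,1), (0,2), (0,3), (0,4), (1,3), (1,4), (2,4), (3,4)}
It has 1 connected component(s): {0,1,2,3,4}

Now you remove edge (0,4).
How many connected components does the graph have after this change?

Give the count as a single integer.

Initial component count: 1
Remove (0,4): not a bridge. Count unchanged: 1.
  After removal, components: {0,1,2,3,4}
New component count: 1

Answer: 1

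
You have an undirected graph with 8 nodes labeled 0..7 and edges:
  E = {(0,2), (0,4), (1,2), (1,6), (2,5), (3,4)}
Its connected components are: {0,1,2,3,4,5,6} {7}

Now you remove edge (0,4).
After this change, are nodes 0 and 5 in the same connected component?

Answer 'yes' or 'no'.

Answer: yes

Derivation:
Initial components: {0,1,2,3,4,5,6} {7}
Removing edge (0,4): it was a bridge — component count 2 -> 3.
New components: {0,1,2,5,6} {3,4} {7}
Are 0 and 5 in the same component? yes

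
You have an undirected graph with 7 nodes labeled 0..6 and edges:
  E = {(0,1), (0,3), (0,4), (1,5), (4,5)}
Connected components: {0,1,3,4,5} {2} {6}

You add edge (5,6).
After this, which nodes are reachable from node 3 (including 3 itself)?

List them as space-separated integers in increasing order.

Answer: 0 1 3 4 5 6

Derivation:
Before: nodes reachable from 3: {0,1,3,4,5}
Adding (5,6): merges 3's component with another. Reachability grows.
After: nodes reachable from 3: {0,1,3,4,5,6}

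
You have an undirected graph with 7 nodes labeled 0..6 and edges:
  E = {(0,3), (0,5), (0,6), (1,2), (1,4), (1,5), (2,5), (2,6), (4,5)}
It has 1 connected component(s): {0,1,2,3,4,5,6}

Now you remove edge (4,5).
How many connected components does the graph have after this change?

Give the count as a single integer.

Initial component count: 1
Remove (4,5): not a bridge. Count unchanged: 1.
  After removal, components: {0,1,2,3,4,5,6}
New component count: 1

Answer: 1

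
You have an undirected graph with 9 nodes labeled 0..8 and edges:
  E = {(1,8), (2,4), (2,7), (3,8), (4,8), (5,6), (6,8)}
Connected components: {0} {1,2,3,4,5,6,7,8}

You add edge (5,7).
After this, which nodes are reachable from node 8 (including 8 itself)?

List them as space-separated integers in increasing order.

Answer: 1 2 3 4 5 6 7 8

Derivation:
Before: nodes reachable from 8: {1,2,3,4,5,6,7,8}
Adding (5,7): both endpoints already in same component. Reachability from 8 unchanged.
After: nodes reachable from 8: {1,2,3,4,5,6,7,8}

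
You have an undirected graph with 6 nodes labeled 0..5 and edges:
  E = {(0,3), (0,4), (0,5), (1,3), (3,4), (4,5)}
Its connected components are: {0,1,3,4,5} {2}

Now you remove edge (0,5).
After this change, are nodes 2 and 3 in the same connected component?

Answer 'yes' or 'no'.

Initial components: {0,1,3,4,5} {2}
Removing edge (0,5): not a bridge — component count unchanged at 2.
New components: {0,1,3,4,5} {2}
Are 2 and 3 in the same component? no

Answer: no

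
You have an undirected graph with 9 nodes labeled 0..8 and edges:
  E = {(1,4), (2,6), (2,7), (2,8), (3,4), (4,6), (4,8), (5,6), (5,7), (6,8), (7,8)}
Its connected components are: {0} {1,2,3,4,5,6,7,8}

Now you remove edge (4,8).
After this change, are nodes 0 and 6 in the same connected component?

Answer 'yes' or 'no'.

Answer: no

Derivation:
Initial components: {0} {1,2,3,4,5,6,7,8}
Removing edge (4,8): not a bridge — component count unchanged at 2.
New components: {0} {1,2,3,4,5,6,7,8}
Are 0 and 6 in the same component? no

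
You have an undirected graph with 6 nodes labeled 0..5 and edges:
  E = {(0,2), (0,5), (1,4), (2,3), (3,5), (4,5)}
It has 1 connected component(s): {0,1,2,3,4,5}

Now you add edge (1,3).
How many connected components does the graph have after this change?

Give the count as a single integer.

Initial component count: 1
Add (1,3): endpoints already in same component. Count unchanged: 1.
New component count: 1

Answer: 1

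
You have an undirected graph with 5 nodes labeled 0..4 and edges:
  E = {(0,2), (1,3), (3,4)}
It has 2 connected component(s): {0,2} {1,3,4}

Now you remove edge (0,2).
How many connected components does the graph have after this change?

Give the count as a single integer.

Initial component count: 2
Remove (0,2): it was a bridge. Count increases: 2 -> 3.
  After removal, components: {0} {1,3,4} {2}
New component count: 3

Answer: 3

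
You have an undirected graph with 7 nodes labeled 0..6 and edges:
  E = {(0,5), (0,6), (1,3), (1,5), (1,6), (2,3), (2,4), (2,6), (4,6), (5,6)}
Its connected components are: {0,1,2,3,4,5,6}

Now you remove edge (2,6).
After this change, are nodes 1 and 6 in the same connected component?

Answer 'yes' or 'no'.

Initial components: {0,1,2,3,4,5,6}
Removing edge (2,6): not a bridge — component count unchanged at 1.
New components: {0,1,2,3,4,5,6}
Are 1 and 6 in the same component? yes

Answer: yes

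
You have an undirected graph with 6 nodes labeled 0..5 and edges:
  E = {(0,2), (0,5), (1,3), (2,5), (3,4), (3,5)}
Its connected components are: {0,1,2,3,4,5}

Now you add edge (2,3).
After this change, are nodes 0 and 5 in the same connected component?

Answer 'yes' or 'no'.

Answer: yes

Derivation:
Initial components: {0,1,2,3,4,5}
Adding edge (2,3): both already in same component {0,1,2,3,4,5}. No change.
New components: {0,1,2,3,4,5}
Are 0 and 5 in the same component? yes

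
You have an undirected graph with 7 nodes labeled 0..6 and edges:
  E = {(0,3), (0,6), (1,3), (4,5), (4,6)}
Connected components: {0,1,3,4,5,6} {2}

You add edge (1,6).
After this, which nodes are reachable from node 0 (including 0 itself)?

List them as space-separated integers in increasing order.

Before: nodes reachable from 0: {0,1,3,4,5,6}
Adding (1,6): both endpoints already in same component. Reachability from 0 unchanged.
After: nodes reachable from 0: {0,1,3,4,5,6}

Answer: 0 1 3 4 5 6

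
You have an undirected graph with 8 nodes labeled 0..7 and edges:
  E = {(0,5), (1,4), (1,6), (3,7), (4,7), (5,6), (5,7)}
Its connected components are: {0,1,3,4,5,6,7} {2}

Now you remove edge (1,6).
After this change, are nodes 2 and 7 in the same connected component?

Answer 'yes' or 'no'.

Initial components: {0,1,3,4,5,6,7} {2}
Removing edge (1,6): not a bridge — component count unchanged at 2.
New components: {0,1,3,4,5,6,7} {2}
Are 2 and 7 in the same component? no

Answer: no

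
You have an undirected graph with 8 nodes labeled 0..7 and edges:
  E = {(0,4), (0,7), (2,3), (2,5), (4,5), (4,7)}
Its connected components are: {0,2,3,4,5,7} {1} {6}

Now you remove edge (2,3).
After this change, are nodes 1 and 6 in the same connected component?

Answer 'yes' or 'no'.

Initial components: {0,2,3,4,5,7} {1} {6}
Removing edge (2,3): it was a bridge — component count 3 -> 4.
New components: {0,2,4,5,7} {1} {3} {6}
Are 1 and 6 in the same component? no

Answer: no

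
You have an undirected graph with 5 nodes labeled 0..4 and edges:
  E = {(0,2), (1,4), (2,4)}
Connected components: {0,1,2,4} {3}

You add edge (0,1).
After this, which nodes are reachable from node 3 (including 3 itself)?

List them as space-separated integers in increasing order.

Answer: 3

Derivation:
Before: nodes reachable from 3: {3}
Adding (0,1): both endpoints already in same component. Reachability from 3 unchanged.
After: nodes reachable from 3: {3}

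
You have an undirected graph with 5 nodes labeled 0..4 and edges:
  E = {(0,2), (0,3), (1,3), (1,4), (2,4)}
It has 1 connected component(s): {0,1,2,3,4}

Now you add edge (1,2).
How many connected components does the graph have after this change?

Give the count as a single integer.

Initial component count: 1
Add (1,2): endpoints already in same component. Count unchanged: 1.
New component count: 1

Answer: 1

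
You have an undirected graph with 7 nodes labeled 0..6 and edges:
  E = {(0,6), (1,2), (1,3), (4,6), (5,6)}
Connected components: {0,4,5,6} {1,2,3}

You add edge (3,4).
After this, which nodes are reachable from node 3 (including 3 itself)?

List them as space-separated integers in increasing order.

Answer: 0 1 2 3 4 5 6

Derivation:
Before: nodes reachable from 3: {1,2,3}
Adding (3,4): merges 3's component with another. Reachability grows.
After: nodes reachable from 3: {0,1,2,3,4,5,6}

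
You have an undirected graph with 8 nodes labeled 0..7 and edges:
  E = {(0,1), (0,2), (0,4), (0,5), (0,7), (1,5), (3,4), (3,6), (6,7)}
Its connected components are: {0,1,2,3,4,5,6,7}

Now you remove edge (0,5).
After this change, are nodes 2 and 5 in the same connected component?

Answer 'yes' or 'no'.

Answer: yes

Derivation:
Initial components: {0,1,2,3,4,5,6,7}
Removing edge (0,5): not a bridge — component count unchanged at 1.
New components: {0,1,2,3,4,5,6,7}
Are 2 and 5 in the same component? yes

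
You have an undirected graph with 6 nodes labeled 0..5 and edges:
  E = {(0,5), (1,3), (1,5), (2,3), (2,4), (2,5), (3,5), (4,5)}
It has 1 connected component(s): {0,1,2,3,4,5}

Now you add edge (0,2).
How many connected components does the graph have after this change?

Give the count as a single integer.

Initial component count: 1
Add (0,2): endpoints already in same component. Count unchanged: 1.
New component count: 1

Answer: 1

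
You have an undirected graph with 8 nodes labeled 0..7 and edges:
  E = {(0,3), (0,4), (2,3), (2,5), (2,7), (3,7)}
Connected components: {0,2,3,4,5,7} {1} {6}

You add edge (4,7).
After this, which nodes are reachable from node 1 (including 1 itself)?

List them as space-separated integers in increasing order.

Before: nodes reachable from 1: {1}
Adding (4,7): both endpoints already in same component. Reachability from 1 unchanged.
After: nodes reachable from 1: {1}

Answer: 1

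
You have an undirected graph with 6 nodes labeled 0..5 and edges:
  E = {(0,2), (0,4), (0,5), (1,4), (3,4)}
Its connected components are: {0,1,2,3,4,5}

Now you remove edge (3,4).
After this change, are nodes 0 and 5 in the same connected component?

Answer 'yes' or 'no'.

Initial components: {0,1,2,3,4,5}
Removing edge (3,4): it was a bridge — component count 1 -> 2.
New components: {0,1,2,4,5} {3}
Are 0 and 5 in the same component? yes

Answer: yes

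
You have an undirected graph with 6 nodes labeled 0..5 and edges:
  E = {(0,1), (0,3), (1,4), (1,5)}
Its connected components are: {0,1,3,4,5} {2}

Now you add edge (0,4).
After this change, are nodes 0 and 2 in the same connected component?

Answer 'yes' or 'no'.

Answer: no

Derivation:
Initial components: {0,1,3,4,5} {2}
Adding edge (0,4): both already in same component {0,1,3,4,5}. No change.
New components: {0,1,3,4,5} {2}
Are 0 and 2 in the same component? no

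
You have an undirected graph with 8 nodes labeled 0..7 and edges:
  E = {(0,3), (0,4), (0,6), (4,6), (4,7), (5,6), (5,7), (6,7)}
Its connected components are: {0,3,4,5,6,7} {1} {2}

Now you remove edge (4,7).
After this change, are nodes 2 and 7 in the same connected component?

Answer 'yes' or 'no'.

Initial components: {0,3,4,5,6,7} {1} {2}
Removing edge (4,7): not a bridge — component count unchanged at 3.
New components: {0,3,4,5,6,7} {1} {2}
Are 2 and 7 in the same component? no

Answer: no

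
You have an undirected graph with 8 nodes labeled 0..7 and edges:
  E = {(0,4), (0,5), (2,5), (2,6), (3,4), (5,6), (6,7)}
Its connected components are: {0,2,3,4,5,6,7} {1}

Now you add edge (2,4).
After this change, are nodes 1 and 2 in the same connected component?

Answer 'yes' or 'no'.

Answer: no

Derivation:
Initial components: {0,2,3,4,5,6,7} {1}
Adding edge (2,4): both already in same component {0,2,3,4,5,6,7}. No change.
New components: {0,2,3,4,5,6,7} {1}
Are 1 and 2 in the same component? no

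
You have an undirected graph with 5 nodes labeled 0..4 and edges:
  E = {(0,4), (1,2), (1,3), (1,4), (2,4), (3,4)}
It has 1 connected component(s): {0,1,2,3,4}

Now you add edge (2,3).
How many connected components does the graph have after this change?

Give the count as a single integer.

Answer: 1

Derivation:
Initial component count: 1
Add (2,3): endpoints already in same component. Count unchanged: 1.
New component count: 1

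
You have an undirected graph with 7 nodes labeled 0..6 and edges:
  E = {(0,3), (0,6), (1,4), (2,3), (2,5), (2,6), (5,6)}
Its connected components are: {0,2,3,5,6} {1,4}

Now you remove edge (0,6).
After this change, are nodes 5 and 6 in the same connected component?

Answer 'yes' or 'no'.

Initial components: {0,2,3,5,6} {1,4}
Removing edge (0,6): not a bridge — component count unchanged at 2.
New components: {0,2,3,5,6} {1,4}
Are 5 and 6 in the same component? yes

Answer: yes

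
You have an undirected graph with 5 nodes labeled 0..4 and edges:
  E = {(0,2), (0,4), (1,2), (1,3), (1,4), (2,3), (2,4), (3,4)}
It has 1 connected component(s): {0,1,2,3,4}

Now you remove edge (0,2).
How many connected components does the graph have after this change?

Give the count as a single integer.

Answer: 1

Derivation:
Initial component count: 1
Remove (0,2): not a bridge. Count unchanged: 1.
  After removal, components: {0,1,2,3,4}
New component count: 1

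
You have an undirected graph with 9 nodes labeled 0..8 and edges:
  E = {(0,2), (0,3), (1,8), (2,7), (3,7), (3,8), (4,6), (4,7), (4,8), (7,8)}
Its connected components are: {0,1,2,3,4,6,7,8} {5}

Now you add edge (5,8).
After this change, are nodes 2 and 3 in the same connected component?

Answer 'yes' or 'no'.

Initial components: {0,1,2,3,4,6,7,8} {5}
Adding edge (5,8): merges {5} and {0,1,2,3,4,6,7,8}.
New components: {0,1,2,3,4,5,6,7,8}
Are 2 and 3 in the same component? yes

Answer: yes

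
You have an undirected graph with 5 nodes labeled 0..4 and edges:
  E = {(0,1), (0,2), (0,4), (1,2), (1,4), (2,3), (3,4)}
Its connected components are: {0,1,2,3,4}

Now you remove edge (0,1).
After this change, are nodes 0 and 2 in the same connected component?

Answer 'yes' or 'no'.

Initial components: {0,1,2,3,4}
Removing edge (0,1): not a bridge — component count unchanged at 1.
New components: {0,1,2,3,4}
Are 0 and 2 in the same component? yes

Answer: yes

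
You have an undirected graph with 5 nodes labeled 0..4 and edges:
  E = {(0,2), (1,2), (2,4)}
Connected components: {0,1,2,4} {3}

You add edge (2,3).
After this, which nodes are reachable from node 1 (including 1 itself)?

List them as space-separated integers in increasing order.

Answer: 0 1 2 3 4

Derivation:
Before: nodes reachable from 1: {0,1,2,4}
Adding (2,3): merges 1's component with another. Reachability grows.
After: nodes reachable from 1: {0,1,2,3,4}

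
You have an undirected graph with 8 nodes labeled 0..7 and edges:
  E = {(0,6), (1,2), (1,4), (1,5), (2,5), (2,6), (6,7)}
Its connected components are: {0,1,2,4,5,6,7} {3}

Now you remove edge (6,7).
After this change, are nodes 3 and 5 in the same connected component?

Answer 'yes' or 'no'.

Answer: no

Derivation:
Initial components: {0,1,2,4,5,6,7} {3}
Removing edge (6,7): it was a bridge — component count 2 -> 3.
New components: {0,1,2,4,5,6} {3} {7}
Are 3 and 5 in the same component? no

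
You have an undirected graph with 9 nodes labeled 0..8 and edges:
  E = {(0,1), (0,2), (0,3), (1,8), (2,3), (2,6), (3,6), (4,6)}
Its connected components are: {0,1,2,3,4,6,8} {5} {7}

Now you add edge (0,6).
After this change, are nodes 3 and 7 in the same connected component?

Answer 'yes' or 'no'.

Answer: no

Derivation:
Initial components: {0,1,2,3,4,6,8} {5} {7}
Adding edge (0,6): both already in same component {0,1,2,3,4,6,8}. No change.
New components: {0,1,2,3,4,6,8} {5} {7}
Are 3 and 7 in the same component? no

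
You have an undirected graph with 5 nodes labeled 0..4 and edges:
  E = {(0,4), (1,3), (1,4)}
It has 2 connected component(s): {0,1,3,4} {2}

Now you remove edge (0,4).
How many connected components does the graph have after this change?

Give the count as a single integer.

Answer: 3

Derivation:
Initial component count: 2
Remove (0,4): it was a bridge. Count increases: 2 -> 3.
  After removal, components: {0} {1,3,4} {2}
New component count: 3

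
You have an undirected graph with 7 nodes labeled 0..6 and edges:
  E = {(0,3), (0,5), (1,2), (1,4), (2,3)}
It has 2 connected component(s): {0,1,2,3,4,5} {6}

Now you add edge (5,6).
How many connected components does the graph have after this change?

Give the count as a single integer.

Initial component count: 2
Add (5,6): merges two components. Count decreases: 2 -> 1.
New component count: 1

Answer: 1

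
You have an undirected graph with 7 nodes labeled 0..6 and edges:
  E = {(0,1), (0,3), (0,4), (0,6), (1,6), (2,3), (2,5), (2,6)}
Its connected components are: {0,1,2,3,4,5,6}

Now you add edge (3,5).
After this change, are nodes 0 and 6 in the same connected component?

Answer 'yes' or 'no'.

Answer: yes

Derivation:
Initial components: {0,1,2,3,4,5,6}
Adding edge (3,5): both already in same component {0,1,2,3,4,5,6}. No change.
New components: {0,1,2,3,4,5,6}
Are 0 and 6 in the same component? yes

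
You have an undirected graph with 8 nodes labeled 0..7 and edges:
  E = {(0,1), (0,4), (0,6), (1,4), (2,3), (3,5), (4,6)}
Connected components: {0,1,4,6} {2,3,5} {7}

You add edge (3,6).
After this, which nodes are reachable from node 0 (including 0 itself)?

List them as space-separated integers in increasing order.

Before: nodes reachable from 0: {0,1,4,6}
Adding (3,6): merges 0's component with another. Reachability grows.
After: nodes reachable from 0: {0,1,2,3,4,5,6}

Answer: 0 1 2 3 4 5 6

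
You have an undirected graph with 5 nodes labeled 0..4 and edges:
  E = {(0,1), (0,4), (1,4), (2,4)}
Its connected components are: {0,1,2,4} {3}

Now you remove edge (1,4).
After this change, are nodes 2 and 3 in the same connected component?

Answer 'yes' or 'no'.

Initial components: {0,1,2,4} {3}
Removing edge (1,4): not a bridge — component count unchanged at 2.
New components: {0,1,2,4} {3}
Are 2 and 3 in the same component? no

Answer: no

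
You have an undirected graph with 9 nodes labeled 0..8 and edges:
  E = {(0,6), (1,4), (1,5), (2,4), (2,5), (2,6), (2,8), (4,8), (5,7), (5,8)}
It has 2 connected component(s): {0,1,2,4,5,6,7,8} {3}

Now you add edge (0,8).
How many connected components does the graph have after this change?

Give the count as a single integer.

Answer: 2

Derivation:
Initial component count: 2
Add (0,8): endpoints already in same component. Count unchanged: 2.
New component count: 2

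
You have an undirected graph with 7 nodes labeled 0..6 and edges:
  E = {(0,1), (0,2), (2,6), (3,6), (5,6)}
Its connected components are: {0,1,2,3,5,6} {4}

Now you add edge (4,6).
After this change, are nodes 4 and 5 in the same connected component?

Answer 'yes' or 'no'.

Answer: yes

Derivation:
Initial components: {0,1,2,3,5,6} {4}
Adding edge (4,6): merges {4} and {0,1,2,3,5,6}.
New components: {0,1,2,3,4,5,6}
Are 4 and 5 in the same component? yes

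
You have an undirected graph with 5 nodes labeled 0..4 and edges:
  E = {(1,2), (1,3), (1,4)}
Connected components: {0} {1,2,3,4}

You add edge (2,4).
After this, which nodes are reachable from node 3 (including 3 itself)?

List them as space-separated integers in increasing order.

Answer: 1 2 3 4

Derivation:
Before: nodes reachable from 3: {1,2,3,4}
Adding (2,4): both endpoints already in same component. Reachability from 3 unchanged.
After: nodes reachable from 3: {1,2,3,4}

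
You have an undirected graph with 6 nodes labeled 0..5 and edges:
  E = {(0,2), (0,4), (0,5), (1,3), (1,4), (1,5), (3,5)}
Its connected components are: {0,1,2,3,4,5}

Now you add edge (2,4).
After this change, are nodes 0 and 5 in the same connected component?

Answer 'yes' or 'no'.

Initial components: {0,1,2,3,4,5}
Adding edge (2,4): both already in same component {0,1,2,3,4,5}. No change.
New components: {0,1,2,3,4,5}
Are 0 and 5 in the same component? yes

Answer: yes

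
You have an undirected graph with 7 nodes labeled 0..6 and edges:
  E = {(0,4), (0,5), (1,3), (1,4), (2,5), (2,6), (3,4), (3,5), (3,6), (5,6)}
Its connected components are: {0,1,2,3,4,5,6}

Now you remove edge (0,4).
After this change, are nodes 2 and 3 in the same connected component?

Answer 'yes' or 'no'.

Answer: yes

Derivation:
Initial components: {0,1,2,3,4,5,6}
Removing edge (0,4): not a bridge — component count unchanged at 1.
New components: {0,1,2,3,4,5,6}
Are 2 and 3 in the same component? yes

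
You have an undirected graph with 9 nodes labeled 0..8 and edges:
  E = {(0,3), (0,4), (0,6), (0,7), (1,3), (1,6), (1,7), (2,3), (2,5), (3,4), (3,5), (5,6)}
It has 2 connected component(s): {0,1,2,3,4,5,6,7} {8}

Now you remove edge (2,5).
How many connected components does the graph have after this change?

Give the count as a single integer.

Answer: 2

Derivation:
Initial component count: 2
Remove (2,5): not a bridge. Count unchanged: 2.
  After removal, components: {0,1,2,3,4,5,6,7} {8}
New component count: 2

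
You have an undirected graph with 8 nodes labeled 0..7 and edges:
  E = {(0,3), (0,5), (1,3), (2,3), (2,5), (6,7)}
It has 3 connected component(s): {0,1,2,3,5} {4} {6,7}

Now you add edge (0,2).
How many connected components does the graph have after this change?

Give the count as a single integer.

Initial component count: 3
Add (0,2): endpoints already in same component. Count unchanged: 3.
New component count: 3

Answer: 3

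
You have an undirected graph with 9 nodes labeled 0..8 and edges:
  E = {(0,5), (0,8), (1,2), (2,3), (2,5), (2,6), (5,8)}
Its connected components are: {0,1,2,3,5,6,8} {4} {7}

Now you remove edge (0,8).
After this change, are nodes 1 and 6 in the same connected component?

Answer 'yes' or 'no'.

Answer: yes

Derivation:
Initial components: {0,1,2,3,5,6,8} {4} {7}
Removing edge (0,8): not a bridge — component count unchanged at 3.
New components: {0,1,2,3,5,6,8} {4} {7}
Are 1 and 6 in the same component? yes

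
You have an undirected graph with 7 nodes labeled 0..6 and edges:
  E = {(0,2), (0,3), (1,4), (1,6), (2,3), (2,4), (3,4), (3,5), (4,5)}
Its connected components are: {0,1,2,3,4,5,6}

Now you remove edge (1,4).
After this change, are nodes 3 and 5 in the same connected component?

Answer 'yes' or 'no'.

Initial components: {0,1,2,3,4,5,6}
Removing edge (1,4): it was a bridge — component count 1 -> 2.
New components: {0,2,3,4,5} {1,6}
Are 3 and 5 in the same component? yes

Answer: yes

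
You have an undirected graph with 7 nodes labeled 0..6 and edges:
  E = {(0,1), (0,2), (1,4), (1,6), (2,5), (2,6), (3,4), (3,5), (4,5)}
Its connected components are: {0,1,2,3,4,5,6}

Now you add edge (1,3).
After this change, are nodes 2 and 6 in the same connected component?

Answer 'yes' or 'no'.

Answer: yes

Derivation:
Initial components: {0,1,2,3,4,5,6}
Adding edge (1,3): both already in same component {0,1,2,3,4,5,6}. No change.
New components: {0,1,2,3,4,5,6}
Are 2 and 6 in the same component? yes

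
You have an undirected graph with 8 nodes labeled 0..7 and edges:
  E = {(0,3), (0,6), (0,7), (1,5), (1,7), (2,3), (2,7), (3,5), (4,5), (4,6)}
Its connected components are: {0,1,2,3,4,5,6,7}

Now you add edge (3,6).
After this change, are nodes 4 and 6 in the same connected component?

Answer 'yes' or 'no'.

Initial components: {0,1,2,3,4,5,6,7}
Adding edge (3,6): both already in same component {0,1,2,3,4,5,6,7}. No change.
New components: {0,1,2,3,4,5,6,7}
Are 4 and 6 in the same component? yes

Answer: yes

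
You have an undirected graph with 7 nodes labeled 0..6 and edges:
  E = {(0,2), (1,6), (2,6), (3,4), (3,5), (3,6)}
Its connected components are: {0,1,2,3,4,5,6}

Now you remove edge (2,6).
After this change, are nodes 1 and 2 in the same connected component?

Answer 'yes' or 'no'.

Answer: no

Derivation:
Initial components: {0,1,2,3,4,5,6}
Removing edge (2,6): it was a bridge — component count 1 -> 2.
New components: {0,2} {1,3,4,5,6}
Are 1 and 2 in the same component? no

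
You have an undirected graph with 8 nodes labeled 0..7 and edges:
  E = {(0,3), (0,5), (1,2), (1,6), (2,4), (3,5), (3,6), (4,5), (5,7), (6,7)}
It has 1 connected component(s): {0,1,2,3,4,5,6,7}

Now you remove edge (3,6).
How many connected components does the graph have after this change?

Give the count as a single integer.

Initial component count: 1
Remove (3,6): not a bridge. Count unchanged: 1.
  After removal, components: {0,1,2,3,4,5,6,7}
New component count: 1

Answer: 1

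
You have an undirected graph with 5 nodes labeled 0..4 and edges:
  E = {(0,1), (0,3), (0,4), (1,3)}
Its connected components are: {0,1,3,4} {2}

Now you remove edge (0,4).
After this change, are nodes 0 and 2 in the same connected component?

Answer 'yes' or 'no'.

Answer: no

Derivation:
Initial components: {0,1,3,4} {2}
Removing edge (0,4): it was a bridge — component count 2 -> 3.
New components: {0,1,3} {2} {4}
Are 0 and 2 in the same component? no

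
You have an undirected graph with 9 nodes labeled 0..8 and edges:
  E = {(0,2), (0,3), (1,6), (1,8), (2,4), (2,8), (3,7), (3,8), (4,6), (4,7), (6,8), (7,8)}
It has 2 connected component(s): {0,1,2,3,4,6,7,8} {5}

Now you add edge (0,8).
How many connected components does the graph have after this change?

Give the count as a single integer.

Answer: 2

Derivation:
Initial component count: 2
Add (0,8): endpoints already in same component. Count unchanged: 2.
New component count: 2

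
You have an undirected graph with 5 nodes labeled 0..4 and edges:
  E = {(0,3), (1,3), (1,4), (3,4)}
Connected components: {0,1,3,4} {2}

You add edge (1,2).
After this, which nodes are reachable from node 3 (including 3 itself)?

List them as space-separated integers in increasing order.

Before: nodes reachable from 3: {0,1,3,4}
Adding (1,2): merges 3's component with another. Reachability grows.
After: nodes reachable from 3: {0,1,2,3,4}

Answer: 0 1 2 3 4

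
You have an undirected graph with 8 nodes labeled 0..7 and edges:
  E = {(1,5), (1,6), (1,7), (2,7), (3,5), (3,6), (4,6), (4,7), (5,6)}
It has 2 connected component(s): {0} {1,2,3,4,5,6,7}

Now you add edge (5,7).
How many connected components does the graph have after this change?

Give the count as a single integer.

Answer: 2

Derivation:
Initial component count: 2
Add (5,7): endpoints already in same component. Count unchanged: 2.
New component count: 2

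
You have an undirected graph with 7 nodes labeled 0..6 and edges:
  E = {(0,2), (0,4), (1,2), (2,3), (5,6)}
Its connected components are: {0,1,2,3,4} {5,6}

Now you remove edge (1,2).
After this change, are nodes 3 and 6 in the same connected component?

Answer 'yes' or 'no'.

Answer: no

Derivation:
Initial components: {0,1,2,3,4} {5,6}
Removing edge (1,2): it was a bridge — component count 2 -> 3.
New components: {0,2,3,4} {1} {5,6}
Are 3 and 6 in the same component? no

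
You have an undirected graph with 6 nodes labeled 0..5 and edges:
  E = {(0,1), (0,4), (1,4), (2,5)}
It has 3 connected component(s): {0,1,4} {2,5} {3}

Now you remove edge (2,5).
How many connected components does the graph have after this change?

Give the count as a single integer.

Answer: 4

Derivation:
Initial component count: 3
Remove (2,5): it was a bridge. Count increases: 3 -> 4.
  After removal, components: {0,1,4} {2} {3} {5}
New component count: 4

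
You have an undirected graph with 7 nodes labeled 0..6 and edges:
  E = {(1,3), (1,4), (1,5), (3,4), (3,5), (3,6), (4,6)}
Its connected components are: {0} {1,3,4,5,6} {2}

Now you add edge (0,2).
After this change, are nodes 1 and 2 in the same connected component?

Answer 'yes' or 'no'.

Initial components: {0} {1,3,4,5,6} {2}
Adding edge (0,2): merges {0} and {2}.
New components: {0,2} {1,3,4,5,6}
Are 1 and 2 in the same component? no

Answer: no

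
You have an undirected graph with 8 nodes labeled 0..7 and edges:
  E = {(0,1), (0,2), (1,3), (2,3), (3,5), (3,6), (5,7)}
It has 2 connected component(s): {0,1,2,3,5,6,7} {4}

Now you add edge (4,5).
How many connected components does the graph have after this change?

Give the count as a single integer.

Answer: 1

Derivation:
Initial component count: 2
Add (4,5): merges two components. Count decreases: 2 -> 1.
New component count: 1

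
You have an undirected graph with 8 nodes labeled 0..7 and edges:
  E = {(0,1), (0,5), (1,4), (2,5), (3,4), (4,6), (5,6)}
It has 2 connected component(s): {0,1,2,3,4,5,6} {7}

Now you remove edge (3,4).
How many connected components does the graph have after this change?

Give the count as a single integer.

Answer: 3

Derivation:
Initial component count: 2
Remove (3,4): it was a bridge. Count increases: 2 -> 3.
  After removal, components: {0,1,2,4,5,6} {3} {7}
New component count: 3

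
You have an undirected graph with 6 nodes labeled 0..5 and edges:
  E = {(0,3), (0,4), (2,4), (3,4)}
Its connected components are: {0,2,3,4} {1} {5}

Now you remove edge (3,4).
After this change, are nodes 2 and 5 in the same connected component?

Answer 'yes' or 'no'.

Initial components: {0,2,3,4} {1} {5}
Removing edge (3,4): not a bridge — component count unchanged at 3.
New components: {0,2,3,4} {1} {5}
Are 2 and 5 in the same component? no

Answer: no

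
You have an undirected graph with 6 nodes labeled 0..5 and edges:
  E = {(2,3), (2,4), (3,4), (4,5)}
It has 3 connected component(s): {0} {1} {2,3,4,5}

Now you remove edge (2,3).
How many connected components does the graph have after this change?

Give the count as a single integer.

Answer: 3

Derivation:
Initial component count: 3
Remove (2,3): not a bridge. Count unchanged: 3.
  After removal, components: {0} {1} {2,3,4,5}
New component count: 3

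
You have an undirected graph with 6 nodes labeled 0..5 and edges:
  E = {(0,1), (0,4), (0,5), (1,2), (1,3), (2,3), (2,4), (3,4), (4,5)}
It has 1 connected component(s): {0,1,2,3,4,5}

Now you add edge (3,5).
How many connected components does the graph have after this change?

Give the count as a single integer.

Initial component count: 1
Add (3,5): endpoints already in same component. Count unchanged: 1.
New component count: 1

Answer: 1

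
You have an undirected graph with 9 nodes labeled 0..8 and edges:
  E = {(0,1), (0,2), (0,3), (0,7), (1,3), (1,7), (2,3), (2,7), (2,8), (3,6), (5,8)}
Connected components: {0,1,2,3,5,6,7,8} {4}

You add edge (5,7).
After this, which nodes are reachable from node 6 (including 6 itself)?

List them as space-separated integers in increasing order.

Before: nodes reachable from 6: {0,1,2,3,5,6,7,8}
Adding (5,7): both endpoints already in same component. Reachability from 6 unchanged.
After: nodes reachable from 6: {0,1,2,3,5,6,7,8}

Answer: 0 1 2 3 5 6 7 8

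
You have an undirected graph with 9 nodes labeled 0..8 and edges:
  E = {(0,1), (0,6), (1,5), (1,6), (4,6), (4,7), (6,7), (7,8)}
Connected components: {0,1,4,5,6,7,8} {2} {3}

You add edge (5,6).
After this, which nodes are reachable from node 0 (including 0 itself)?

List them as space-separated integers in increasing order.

Before: nodes reachable from 0: {0,1,4,5,6,7,8}
Adding (5,6): both endpoints already in same component. Reachability from 0 unchanged.
After: nodes reachable from 0: {0,1,4,5,6,7,8}

Answer: 0 1 4 5 6 7 8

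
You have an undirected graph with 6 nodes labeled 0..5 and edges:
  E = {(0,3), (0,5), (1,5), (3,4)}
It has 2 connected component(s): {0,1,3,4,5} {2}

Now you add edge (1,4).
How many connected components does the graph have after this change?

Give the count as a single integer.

Initial component count: 2
Add (1,4): endpoints already in same component. Count unchanged: 2.
New component count: 2

Answer: 2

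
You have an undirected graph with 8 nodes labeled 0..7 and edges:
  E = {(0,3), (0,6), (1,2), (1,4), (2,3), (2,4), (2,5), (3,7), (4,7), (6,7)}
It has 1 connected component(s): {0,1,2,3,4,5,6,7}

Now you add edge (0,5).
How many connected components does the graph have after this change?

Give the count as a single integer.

Answer: 1

Derivation:
Initial component count: 1
Add (0,5): endpoints already in same component. Count unchanged: 1.
New component count: 1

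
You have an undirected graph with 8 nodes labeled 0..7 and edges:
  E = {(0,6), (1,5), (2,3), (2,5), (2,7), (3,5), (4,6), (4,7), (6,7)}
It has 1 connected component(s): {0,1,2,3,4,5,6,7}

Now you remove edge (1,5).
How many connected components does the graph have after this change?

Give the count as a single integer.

Initial component count: 1
Remove (1,5): it was a bridge. Count increases: 1 -> 2.
  After removal, components: {0,2,3,4,5,6,7} {1}
New component count: 2

Answer: 2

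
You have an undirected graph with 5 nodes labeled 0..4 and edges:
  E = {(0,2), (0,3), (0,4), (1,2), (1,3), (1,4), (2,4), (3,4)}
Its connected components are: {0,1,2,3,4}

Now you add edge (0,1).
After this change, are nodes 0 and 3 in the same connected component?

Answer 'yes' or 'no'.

Initial components: {0,1,2,3,4}
Adding edge (0,1): both already in same component {0,1,2,3,4}. No change.
New components: {0,1,2,3,4}
Are 0 and 3 in the same component? yes

Answer: yes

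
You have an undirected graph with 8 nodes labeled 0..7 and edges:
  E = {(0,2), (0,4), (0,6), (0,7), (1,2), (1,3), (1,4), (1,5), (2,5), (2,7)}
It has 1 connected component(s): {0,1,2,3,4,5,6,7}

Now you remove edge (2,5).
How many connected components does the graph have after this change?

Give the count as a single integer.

Initial component count: 1
Remove (2,5): not a bridge. Count unchanged: 1.
  After removal, components: {0,1,2,3,4,5,6,7}
New component count: 1

Answer: 1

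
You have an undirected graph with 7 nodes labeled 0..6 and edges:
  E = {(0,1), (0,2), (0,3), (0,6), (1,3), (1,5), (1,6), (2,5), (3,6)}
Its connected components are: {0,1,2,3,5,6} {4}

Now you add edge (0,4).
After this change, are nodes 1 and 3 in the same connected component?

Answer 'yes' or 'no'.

Answer: yes

Derivation:
Initial components: {0,1,2,3,5,6} {4}
Adding edge (0,4): merges {0,1,2,3,5,6} and {4}.
New components: {0,1,2,3,4,5,6}
Are 1 and 3 in the same component? yes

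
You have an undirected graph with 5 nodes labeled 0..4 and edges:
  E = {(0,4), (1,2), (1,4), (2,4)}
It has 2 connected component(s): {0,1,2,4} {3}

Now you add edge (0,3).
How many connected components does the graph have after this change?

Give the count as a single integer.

Answer: 1

Derivation:
Initial component count: 2
Add (0,3): merges two components. Count decreases: 2 -> 1.
New component count: 1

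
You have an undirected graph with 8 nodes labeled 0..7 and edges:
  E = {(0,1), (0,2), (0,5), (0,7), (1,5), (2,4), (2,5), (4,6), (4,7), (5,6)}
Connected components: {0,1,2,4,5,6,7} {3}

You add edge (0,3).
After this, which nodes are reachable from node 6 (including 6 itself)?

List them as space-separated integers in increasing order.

Before: nodes reachable from 6: {0,1,2,4,5,6,7}
Adding (0,3): merges 6's component with another. Reachability grows.
After: nodes reachable from 6: {0,1,2,3,4,5,6,7}

Answer: 0 1 2 3 4 5 6 7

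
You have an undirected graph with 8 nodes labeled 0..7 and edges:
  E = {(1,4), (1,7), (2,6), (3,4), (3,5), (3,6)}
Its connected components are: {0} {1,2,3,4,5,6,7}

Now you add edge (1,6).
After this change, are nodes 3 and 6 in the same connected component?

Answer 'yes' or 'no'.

Answer: yes

Derivation:
Initial components: {0} {1,2,3,4,5,6,7}
Adding edge (1,6): both already in same component {1,2,3,4,5,6,7}. No change.
New components: {0} {1,2,3,4,5,6,7}
Are 3 and 6 in the same component? yes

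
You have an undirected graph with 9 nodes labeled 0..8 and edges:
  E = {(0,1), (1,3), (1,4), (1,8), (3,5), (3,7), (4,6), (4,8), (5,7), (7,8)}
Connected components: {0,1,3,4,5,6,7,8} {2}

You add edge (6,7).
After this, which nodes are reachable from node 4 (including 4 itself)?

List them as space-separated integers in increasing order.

Answer: 0 1 3 4 5 6 7 8

Derivation:
Before: nodes reachable from 4: {0,1,3,4,5,6,7,8}
Adding (6,7): both endpoints already in same component. Reachability from 4 unchanged.
After: nodes reachable from 4: {0,1,3,4,5,6,7,8}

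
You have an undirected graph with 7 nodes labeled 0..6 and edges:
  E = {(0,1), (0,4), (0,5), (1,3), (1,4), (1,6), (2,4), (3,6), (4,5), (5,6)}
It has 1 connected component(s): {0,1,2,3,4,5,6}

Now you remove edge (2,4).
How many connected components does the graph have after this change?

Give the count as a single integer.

Initial component count: 1
Remove (2,4): it was a bridge. Count increases: 1 -> 2.
  After removal, components: {0,1,3,4,5,6} {2}
New component count: 2

Answer: 2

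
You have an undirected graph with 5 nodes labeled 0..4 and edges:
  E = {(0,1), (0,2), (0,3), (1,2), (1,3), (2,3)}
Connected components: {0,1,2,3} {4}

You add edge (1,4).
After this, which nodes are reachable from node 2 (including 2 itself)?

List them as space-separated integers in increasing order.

Answer: 0 1 2 3 4

Derivation:
Before: nodes reachable from 2: {0,1,2,3}
Adding (1,4): merges 2's component with another. Reachability grows.
After: nodes reachable from 2: {0,1,2,3,4}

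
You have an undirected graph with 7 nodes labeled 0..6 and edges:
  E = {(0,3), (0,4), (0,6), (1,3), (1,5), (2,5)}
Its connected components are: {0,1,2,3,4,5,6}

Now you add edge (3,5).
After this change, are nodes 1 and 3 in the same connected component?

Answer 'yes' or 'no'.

Answer: yes

Derivation:
Initial components: {0,1,2,3,4,5,6}
Adding edge (3,5): both already in same component {0,1,2,3,4,5,6}. No change.
New components: {0,1,2,3,4,5,6}
Are 1 and 3 in the same component? yes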